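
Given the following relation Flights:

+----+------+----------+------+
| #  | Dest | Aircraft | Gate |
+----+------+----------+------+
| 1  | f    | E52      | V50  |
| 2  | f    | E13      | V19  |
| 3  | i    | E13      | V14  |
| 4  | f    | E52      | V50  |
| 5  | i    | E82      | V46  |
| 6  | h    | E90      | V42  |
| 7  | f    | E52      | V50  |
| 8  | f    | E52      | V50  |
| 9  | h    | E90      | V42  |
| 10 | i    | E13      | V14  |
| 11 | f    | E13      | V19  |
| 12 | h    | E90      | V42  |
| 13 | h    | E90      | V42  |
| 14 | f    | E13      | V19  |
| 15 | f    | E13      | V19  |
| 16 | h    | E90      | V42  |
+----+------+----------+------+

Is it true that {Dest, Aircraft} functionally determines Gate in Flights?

Yes

(Dest=f, Aircraft=E52): rows 1, 4, 7, 8 → Gate = V50, V50, V50, V50 ✓
(Dest=f, Aircraft=E13): rows 2, 11, 14, 15 → Gate = V19, V19, V19, V19 ✓
(Dest=i, Aircraft=E13): rows 3, 10 → Gate = V14, V14 ✓
(Dest=i, Aircraft=E82): row 5 → Gate = V46 ✓
(Dest=h, Aircraft=E90): rows 6, 9, 12, 13, 16 → Gate = V42, V42, V42, V42, V42 ✓
Every {Dest, Aircraft} value is associated with a single Gate value, so {Dest, Aircraft} → Gate holds.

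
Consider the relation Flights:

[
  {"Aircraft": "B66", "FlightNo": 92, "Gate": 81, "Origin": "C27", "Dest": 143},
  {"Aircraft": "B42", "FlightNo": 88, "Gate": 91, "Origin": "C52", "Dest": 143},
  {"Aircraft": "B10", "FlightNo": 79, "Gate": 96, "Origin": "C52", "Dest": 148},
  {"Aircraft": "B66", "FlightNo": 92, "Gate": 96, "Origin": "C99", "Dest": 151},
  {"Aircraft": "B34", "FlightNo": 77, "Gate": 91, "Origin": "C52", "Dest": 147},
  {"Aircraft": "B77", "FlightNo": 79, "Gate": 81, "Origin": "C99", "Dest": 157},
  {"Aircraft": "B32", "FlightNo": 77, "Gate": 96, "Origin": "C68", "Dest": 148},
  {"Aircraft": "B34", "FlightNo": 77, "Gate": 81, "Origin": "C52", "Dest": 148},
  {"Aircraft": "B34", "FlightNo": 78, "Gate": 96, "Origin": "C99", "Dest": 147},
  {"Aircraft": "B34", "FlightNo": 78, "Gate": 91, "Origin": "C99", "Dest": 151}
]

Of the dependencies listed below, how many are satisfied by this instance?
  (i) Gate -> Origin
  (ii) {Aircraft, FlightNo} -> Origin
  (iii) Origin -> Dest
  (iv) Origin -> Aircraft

(i) Gate -> Origin: Gate=81: 3 rows → Origin takes values {C27, C99, C52} — violation; Gate=91: 3 rows → Origin takes values {C52, C99} — violation; Gate=96: 4 rows → Origin takes values {C52, C99, C68} — violation — fails.
(ii) {Aircraft, FlightNo} -> Origin: (Aircraft=B66, FlightNo=92): 2 rows → Origin takes values {C27, C99} — violation — fails.
(iii) Origin -> Dest: Origin=C52: 4 rows → Dest takes values {143, 148, 147} — violation; Origin=C99: 4 rows → Dest takes values {151, 157, 147} — violation — fails.
(iv) Origin -> Aircraft: Origin=C52: 4 rows → Aircraft takes values {B42, B10, B34} — violation; Origin=C99: 4 rows → Aircraft takes values {B66, B77, B34} — violation — fails.
None of the 4 dependencies hold.

0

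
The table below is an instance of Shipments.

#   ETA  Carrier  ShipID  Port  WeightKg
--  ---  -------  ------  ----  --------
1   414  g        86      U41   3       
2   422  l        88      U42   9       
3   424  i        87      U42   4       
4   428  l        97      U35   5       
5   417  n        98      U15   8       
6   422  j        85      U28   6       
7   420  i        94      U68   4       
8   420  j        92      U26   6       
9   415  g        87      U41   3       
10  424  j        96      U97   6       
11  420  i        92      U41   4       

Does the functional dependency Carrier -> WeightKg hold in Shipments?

No

Carrier=g: rows 1, 9 → WeightKg = 3, 3 ✓
Carrier=l: rows 2, 4 → WeightKg takes values {9, 5} — violation
Carrier=i: rows 3, 7, 11 → WeightKg = 4, 4, 4 ✓
Carrier=n: row 5 → WeightKg = 8 ✓
Carrier=j: rows 6, 8, 10 → WeightKg = 6, 6, 6 ✓
Two rows agree on Carrier but differ on WeightKg, so Carrier -> WeightKg does not hold.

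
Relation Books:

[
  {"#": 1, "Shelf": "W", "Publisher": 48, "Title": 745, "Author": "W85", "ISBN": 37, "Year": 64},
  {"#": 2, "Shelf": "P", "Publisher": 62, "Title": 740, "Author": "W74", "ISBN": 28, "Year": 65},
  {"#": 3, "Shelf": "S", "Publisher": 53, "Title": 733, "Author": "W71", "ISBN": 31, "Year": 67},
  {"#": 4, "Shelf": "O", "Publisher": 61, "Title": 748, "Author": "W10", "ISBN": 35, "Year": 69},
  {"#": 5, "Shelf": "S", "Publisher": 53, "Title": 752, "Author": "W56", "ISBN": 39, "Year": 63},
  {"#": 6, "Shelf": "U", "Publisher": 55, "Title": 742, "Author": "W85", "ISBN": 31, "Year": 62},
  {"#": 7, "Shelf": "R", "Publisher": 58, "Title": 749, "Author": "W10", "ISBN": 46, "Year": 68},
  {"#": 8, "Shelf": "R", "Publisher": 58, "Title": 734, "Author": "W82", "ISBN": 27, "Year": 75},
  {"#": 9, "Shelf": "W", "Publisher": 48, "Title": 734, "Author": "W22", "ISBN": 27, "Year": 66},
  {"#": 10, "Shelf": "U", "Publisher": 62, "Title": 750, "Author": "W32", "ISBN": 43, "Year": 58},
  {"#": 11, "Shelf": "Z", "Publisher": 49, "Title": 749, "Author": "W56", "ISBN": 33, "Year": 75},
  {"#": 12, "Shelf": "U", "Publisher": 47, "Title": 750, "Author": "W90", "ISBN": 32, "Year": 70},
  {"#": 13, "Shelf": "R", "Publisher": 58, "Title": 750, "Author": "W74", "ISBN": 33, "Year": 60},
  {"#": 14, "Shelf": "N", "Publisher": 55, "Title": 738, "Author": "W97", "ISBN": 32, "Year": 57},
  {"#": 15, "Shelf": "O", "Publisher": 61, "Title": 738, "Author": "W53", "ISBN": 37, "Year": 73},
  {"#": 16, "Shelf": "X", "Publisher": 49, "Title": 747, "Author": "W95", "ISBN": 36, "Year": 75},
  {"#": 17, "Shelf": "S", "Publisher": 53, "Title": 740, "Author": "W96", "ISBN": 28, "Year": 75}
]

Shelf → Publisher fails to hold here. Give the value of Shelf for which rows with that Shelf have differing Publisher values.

U

Shelf=W: rows 1, 9 → Publisher = 48, 48 ✓
Shelf=P: row 2 → Publisher = 62 ✓
Shelf=S: rows 3, 5, 17 → Publisher = 53, 53, 53 ✓
Shelf=O: rows 4, 15 → Publisher = 61, 61 ✓
Shelf=U: rows 6, 10, 12 → Publisher takes values {55, 62, 47} — violation
Shelf=R: rows 7, 8, 13 → Publisher = 58, 58, 58 ✓
Shelf=Z: row 11 → Publisher = 49 ✓
Shelf=N: row 14 → Publisher = 55 ✓
Shelf=X: row 16 → Publisher = 49 ✓
The only Shelf value with inconsistent Publisher is Shelf=U.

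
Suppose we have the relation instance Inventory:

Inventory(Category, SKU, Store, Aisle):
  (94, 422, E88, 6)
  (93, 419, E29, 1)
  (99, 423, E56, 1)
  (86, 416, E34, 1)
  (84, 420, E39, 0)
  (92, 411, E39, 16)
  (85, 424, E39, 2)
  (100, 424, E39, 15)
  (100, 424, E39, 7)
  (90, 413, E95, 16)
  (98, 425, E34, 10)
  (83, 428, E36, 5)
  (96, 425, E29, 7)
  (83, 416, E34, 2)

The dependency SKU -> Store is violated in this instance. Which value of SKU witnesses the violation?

SKU=422: 1 row → Store = E88 ✓
SKU=419: 1 row → Store = E29 ✓
SKU=423: 1 row → Store = E56 ✓
SKU=416: 2 rows → Store = E34, E34 ✓
SKU=420: 1 row → Store = E39 ✓
SKU=411: 1 row → Store = E39 ✓
SKU=424: 3 rows → Store = E39, E39, E39 ✓
SKU=413: 1 row → Store = E95 ✓
SKU=425: 2 rows → Store takes values {E34, E29} — violation
SKU=428: 1 row → Store = E36 ✓
The only SKU value with inconsistent Store is SKU=425.

425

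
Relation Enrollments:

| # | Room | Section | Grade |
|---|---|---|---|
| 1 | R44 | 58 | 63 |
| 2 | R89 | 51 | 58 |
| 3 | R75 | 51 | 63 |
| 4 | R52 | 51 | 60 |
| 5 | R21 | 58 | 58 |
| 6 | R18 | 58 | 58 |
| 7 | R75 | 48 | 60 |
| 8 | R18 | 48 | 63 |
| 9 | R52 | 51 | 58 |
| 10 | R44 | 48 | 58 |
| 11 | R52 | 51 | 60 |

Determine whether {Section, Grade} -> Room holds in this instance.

No

(Section=58, Grade=63): row 1 → Room = R44 ✓
(Section=51, Grade=58): rows 2, 9 → Room takes values {R89, R52} — violation
(Section=51, Grade=63): row 3 → Room = R75 ✓
(Section=51, Grade=60): rows 4, 11 → Room = R52, R52 ✓
(Section=58, Grade=58): rows 5, 6 → Room takes values {R21, R18} — violation
(Section=48, Grade=60): row 7 → Room = R75 ✓
(Section=48, Grade=63): row 8 → Room = R18 ✓
(Section=48, Grade=58): row 10 → Room = R44 ✓
Two rows agree on {Section, Grade} but differ on Room, so {Section, Grade} -> Room does not hold.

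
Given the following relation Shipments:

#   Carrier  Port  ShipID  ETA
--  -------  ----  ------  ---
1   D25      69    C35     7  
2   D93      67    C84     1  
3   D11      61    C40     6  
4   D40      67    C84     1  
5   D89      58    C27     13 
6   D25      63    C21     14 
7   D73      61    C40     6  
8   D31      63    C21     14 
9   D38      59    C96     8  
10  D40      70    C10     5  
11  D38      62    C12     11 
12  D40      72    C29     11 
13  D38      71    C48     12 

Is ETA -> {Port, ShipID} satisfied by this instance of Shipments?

No

ETA=7: row 1 → {Port,ShipID} = (69, C35) ✓
ETA=1: rows 2, 4 → {Port,ShipID} = (67, C84), (67, C84) ✓
ETA=6: rows 3, 7 → {Port,ShipID} = (61, C40), (61, C40) ✓
ETA=13: row 5 → {Port,ShipID} = (58, C27) ✓
ETA=14: rows 6, 8 → {Port,ShipID} = (63, C21), (63, C21) ✓
ETA=8: row 9 → {Port,ShipID} = (59, C96) ✓
ETA=5: row 10 → {Port,ShipID} = (70, C10) ✓
ETA=11: rows 11, 12 → {Port,ShipID} takes values {(62, C12), (72, C29)} — violation
ETA=12: row 13 → {Port,ShipID} = (71, C48) ✓
Two rows agree on ETA but differ on {Port, ShipID}, so ETA -> {Port, ShipID} does not hold.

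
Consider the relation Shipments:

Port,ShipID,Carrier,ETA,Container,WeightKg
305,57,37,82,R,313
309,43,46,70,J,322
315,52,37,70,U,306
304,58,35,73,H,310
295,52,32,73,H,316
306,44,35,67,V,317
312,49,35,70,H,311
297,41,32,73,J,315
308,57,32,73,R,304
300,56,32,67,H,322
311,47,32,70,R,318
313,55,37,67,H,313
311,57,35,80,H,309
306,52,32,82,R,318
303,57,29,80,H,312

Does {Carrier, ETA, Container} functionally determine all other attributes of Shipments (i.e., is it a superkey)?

All 15 rows have distinct {Carrier, ETA, Container} values, so {Carrier, ETA, Container} → (all attributes) holds and {Carrier, ETA, Container} is a superkey.

Yes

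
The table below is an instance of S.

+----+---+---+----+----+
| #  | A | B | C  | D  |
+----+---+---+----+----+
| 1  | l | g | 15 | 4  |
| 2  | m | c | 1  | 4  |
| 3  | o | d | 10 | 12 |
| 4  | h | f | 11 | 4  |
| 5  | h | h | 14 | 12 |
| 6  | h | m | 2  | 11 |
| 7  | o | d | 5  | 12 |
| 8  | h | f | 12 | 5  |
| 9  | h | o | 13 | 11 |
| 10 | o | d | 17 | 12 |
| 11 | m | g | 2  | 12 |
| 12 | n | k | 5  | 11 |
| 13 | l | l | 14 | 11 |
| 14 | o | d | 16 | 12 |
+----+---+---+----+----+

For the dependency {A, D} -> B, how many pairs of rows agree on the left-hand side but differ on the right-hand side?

(A=o, D=12): all 4 rows agree on B — 0 pairs.
(A=h, D=11): violating pairs (6,9) — 1 pair.

1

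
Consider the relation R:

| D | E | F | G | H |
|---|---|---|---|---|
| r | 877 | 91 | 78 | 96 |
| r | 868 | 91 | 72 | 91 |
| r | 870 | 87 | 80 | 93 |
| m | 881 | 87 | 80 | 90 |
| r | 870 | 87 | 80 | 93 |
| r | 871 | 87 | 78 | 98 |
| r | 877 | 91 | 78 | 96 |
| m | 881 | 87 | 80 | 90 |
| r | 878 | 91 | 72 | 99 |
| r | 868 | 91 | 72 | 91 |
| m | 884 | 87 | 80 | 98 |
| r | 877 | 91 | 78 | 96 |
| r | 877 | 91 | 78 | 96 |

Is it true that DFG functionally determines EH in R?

(D=r, F=91, G=78): 4 rows → {E,H} = (877, 96), (877, 96), (877, 96), (877, 96) ✓
(D=r, F=91, G=72): 3 rows → {E,H} takes values {(868, 91), (878, 99)} — violation
(D=r, F=87, G=80): 2 rows → {E,H} = (870, 93), (870, 93) ✓
(D=m, F=87, G=80): 3 rows → {E,H} takes values {(881, 90), (884, 98)} — violation
(D=r, F=87, G=78): 1 row → {E,H} = (871, 98) ✓
Two rows agree on DFG but differ on EH, so DFG → EH does not hold.

No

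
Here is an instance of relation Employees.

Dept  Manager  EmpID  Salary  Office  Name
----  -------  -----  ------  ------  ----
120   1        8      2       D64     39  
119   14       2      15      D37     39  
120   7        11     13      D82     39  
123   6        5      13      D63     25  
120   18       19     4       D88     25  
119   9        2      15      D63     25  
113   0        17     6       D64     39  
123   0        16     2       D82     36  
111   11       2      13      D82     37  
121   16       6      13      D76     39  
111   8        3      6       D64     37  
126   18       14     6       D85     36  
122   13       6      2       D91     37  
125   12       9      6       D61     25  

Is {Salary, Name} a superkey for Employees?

No

Two distinct rows share (Salary=13, Name=39), so {Salary, Name} does not determine every attribute — not a superkey.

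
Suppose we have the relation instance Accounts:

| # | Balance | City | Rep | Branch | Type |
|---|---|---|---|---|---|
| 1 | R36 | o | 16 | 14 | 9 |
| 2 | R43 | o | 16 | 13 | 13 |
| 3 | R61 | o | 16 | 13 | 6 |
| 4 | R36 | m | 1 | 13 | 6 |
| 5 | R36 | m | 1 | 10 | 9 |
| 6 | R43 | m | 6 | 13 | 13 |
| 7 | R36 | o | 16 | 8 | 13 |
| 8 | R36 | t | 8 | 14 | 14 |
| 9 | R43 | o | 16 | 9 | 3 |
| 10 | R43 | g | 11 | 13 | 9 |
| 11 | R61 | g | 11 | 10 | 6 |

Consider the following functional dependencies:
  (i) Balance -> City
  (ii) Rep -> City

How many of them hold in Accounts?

1

(i) Balance -> City: Balance=R36: rows 1, 4, 5, 7, 8 → City takes values {o, m, t} — violation; Balance=R43: rows 2, 6, 9, 10 → City takes values {o, m, g} — violation; Balance=R61: rows 3, 11 → City takes values {o, g} — violation — fails.
(ii) Rep -> City: every LHS value maps to a single RHS value — holds.
1 of the 2 dependencies holds.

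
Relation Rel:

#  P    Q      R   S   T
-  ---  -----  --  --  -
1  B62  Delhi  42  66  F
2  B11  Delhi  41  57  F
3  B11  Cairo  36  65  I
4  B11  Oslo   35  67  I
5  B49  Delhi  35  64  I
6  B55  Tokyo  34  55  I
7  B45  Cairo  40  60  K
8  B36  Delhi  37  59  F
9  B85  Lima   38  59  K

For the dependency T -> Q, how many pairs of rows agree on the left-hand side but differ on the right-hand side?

T=F: all 3 rows agree on Q — 0 pairs.
T=I: violating pairs (3,4), (3,5), (3,6), (4,5), (4,6), (5,6) — 6 pairs.
T=K: violating pairs (7,9) — 1 pair.

7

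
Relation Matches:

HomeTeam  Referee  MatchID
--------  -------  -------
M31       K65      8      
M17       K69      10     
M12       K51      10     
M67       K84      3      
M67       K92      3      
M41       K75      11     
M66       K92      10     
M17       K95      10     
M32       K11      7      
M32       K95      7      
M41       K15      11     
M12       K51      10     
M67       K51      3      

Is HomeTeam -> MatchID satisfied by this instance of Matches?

HomeTeam=M31: 1 row → MatchID = 8 ✓
HomeTeam=M17: 2 rows → MatchID = 10, 10 ✓
HomeTeam=M12: 2 rows → MatchID = 10, 10 ✓
HomeTeam=M67: 3 rows → MatchID = 3, 3, 3 ✓
HomeTeam=M41: 2 rows → MatchID = 11, 11 ✓
HomeTeam=M66: 1 row → MatchID = 10 ✓
HomeTeam=M32: 2 rows → MatchID = 7, 7 ✓
Every HomeTeam value is associated with a single MatchID value, so HomeTeam -> MatchID holds.

Yes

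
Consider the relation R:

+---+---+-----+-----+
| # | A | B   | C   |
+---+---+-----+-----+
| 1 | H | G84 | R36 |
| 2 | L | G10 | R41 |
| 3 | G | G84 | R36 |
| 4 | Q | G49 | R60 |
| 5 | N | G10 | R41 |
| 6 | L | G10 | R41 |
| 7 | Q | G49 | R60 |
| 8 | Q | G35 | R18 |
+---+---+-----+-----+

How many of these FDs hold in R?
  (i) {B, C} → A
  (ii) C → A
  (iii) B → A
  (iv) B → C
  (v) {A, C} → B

2

(i) {B, C} → A: (B=G84, C=R36): rows 1, 3 → A takes values {H, G} — violation; (B=G10, C=R41): rows 2, 5, 6 → A takes values {L, N} — violation — fails.
(ii) C → A: C=R36: rows 1, 3 → A takes values {H, G} — violation; C=R41: rows 2, 5, 6 → A takes values {L, N} — violation — fails.
(iii) B → A: B=G84: rows 1, 3 → A takes values {H, G} — violation; B=G10: rows 2, 5, 6 → A takes values {L, N} — violation — fails.
(iv) B → C: every LHS value maps to a single RHS value — holds.
(v) {A, C} → B: every LHS value maps to a single RHS value — holds.
2 of the 5 dependencies hold.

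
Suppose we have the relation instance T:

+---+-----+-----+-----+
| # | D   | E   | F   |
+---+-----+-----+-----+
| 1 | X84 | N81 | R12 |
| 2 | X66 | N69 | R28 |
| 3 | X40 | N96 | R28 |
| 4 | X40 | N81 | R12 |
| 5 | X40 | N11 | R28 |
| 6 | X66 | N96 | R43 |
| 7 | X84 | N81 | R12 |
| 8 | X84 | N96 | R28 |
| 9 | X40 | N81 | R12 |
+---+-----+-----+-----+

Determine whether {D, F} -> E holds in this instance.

(D=X84, F=R12): rows 1, 7 → E = N81, N81 ✓
(D=X66, F=R28): row 2 → E = N69 ✓
(D=X40, F=R28): rows 3, 5 → E takes values {N96, N11} — violation
(D=X40, F=R12): rows 4, 9 → E = N81, N81 ✓
(D=X66, F=R43): row 6 → E = N96 ✓
(D=X84, F=R28): row 8 → E = N96 ✓
Two rows agree on {D, F} but differ on E, so {D, F} -> E does not hold.

No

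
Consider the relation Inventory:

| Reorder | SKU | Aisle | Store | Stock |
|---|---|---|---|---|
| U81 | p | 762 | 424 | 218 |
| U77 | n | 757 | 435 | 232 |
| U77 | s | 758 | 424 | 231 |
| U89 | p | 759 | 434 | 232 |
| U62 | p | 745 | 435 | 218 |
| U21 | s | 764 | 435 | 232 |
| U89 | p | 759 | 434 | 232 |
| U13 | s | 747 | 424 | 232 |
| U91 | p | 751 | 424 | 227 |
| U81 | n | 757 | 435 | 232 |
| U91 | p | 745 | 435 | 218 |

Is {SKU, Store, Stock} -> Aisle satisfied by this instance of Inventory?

Yes

(SKU=p, Store=424, Stock=218): 1 row → Aisle = 762 ✓
(SKU=n, Store=435, Stock=232): 2 rows → Aisle = 757, 757 ✓
(SKU=s, Store=424, Stock=231): 1 row → Aisle = 758 ✓
(SKU=p, Store=434, Stock=232): 2 rows → Aisle = 759, 759 ✓
(SKU=p, Store=435, Stock=218): 2 rows → Aisle = 745, 745 ✓
(SKU=s, Store=435, Stock=232): 1 row → Aisle = 764 ✓
(SKU=s, Store=424, Stock=232): 1 row → Aisle = 747 ✓
(SKU=p, Store=424, Stock=227): 1 row → Aisle = 751 ✓
Every {SKU, Store, Stock} value is associated with a single Aisle value, so {SKU, Store, Stock} -> Aisle holds.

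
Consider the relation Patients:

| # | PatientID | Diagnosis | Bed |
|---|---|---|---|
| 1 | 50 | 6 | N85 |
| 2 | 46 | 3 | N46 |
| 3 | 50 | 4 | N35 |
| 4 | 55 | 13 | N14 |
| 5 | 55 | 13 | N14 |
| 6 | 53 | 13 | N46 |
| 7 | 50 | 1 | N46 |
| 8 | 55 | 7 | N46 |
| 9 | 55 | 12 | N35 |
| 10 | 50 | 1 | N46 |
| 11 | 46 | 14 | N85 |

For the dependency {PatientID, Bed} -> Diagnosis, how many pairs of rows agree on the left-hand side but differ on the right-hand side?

0

(PatientID=55, Bed=N14): all 2 rows agree on Diagnosis — 0 pairs.
(PatientID=50, Bed=N46): all 2 rows agree on Diagnosis — 0 pairs.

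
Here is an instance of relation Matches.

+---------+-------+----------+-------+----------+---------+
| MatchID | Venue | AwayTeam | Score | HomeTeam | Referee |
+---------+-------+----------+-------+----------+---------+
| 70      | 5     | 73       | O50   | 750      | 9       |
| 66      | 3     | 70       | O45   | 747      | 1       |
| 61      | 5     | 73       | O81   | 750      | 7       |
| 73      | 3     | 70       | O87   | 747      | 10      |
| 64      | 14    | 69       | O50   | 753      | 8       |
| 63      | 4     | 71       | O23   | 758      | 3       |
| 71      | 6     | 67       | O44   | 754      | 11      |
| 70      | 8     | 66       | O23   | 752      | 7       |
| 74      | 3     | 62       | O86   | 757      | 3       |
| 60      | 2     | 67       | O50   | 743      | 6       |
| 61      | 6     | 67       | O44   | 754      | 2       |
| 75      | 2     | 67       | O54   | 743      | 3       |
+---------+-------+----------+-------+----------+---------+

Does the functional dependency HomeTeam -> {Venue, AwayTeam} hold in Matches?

Yes

HomeTeam=750: 2 rows → {Venue,AwayTeam} = (5, 73), (5, 73) ✓
HomeTeam=747: 2 rows → {Venue,AwayTeam} = (3, 70), (3, 70) ✓
HomeTeam=753: 1 row → {Venue,AwayTeam} = (14, 69) ✓
HomeTeam=758: 1 row → {Venue,AwayTeam} = (4, 71) ✓
HomeTeam=754: 2 rows → {Venue,AwayTeam} = (6, 67), (6, 67) ✓
HomeTeam=752: 1 row → {Venue,AwayTeam} = (8, 66) ✓
HomeTeam=757: 1 row → {Venue,AwayTeam} = (3, 62) ✓
HomeTeam=743: 2 rows → {Venue,AwayTeam} = (2, 67), (2, 67) ✓
Every HomeTeam value is associated with a single {Venue, AwayTeam} value, so HomeTeam -> {Venue, AwayTeam} holds.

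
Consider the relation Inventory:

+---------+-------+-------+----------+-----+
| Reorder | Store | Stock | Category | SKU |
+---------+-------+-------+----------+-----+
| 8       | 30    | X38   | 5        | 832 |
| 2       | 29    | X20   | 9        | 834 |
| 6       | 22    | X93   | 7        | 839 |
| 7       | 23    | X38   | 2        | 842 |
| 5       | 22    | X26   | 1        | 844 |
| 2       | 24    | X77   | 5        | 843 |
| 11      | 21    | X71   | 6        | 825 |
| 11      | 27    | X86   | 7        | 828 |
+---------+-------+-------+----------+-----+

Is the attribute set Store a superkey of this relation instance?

Two distinct rows share Store=22, so Store does not determine every attribute — not a superkey.

No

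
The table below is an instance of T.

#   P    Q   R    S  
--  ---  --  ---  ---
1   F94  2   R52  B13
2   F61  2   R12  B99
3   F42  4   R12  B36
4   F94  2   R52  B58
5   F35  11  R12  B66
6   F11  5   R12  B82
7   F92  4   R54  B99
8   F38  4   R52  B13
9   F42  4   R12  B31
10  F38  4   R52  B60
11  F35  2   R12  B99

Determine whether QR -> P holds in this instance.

No

(Q=2, R=R52): rows 1, 4 → P = F94, F94 ✓
(Q=2, R=R12): rows 2, 11 → P takes values {F61, F35} — violation
(Q=4, R=R12): rows 3, 9 → P = F42, F42 ✓
(Q=11, R=R12): row 5 → P = F35 ✓
(Q=5, R=R12): row 6 → P = F11 ✓
(Q=4, R=R54): row 7 → P = F92 ✓
(Q=4, R=R52): rows 8, 10 → P = F38, F38 ✓
Two rows agree on QR but differ on P, so QR -> P does not hold.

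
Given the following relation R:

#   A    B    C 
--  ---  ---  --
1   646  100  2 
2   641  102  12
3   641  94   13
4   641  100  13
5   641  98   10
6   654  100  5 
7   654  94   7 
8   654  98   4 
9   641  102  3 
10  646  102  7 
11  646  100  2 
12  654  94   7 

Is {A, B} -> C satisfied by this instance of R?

(A=646, B=100): rows 1, 11 → C = 2, 2 ✓
(A=641, B=102): rows 2, 9 → C takes values {12, 3} — violation
(A=641, B=94): row 3 → C = 13 ✓
(A=641, B=100): row 4 → C = 13 ✓
(A=641, B=98): row 5 → C = 10 ✓
(A=654, B=100): row 6 → C = 5 ✓
(A=654, B=94): rows 7, 12 → C = 7, 7 ✓
(A=654, B=98): row 8 → C = 4 ✓
(A=646, B=102): row 10 → C = 7 ✓
Two rows agree on {A, B} but differ on C, so {A, B} -> C does not hold.

No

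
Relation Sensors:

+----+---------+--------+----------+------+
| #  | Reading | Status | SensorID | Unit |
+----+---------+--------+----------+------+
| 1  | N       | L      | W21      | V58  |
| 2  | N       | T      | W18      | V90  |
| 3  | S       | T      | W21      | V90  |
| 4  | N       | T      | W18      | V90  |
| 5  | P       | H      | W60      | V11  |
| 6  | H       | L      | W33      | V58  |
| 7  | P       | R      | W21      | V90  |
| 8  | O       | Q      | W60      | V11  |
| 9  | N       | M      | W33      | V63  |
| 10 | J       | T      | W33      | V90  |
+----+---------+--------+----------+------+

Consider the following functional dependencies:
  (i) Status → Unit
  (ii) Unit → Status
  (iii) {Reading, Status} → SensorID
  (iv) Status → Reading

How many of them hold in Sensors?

(i) Status → Unit: every LHS value maps to a single RHS value — holds.
(ii) Unit → Status: Unit=V90: rows 2, 3, 4, 7, 10 → Status takes values {T, R} — violation; Unit=V11: rows 5, 8 → Status takes values {H, Q} — violation — fails.
(iii) {Reading, Status} → SensorID: every LHS value maps to a single RHS value — holds.
(iv) Status → Reading: Status=L: rows 1, 6 → Reading takes values {N, H} — violation; Status=T: rows 2, 3, 4, 10 → Reading takes values {N, S, J} — violation — fails.
2 of the 4 dependencies hold.

2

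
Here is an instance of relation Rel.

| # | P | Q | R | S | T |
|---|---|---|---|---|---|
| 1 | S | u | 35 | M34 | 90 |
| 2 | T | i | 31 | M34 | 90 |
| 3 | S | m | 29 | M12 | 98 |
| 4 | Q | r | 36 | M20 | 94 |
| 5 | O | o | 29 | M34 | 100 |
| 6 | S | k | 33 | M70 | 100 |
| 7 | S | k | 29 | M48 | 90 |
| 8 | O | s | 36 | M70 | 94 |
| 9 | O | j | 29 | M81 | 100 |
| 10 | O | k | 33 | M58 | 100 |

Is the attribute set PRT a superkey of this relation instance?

No

Rows 5 and 9 have the same PRT value (P=O, R=29, T=100) but are distinct tuples, so PRT does not determine every attribute — not a superkey.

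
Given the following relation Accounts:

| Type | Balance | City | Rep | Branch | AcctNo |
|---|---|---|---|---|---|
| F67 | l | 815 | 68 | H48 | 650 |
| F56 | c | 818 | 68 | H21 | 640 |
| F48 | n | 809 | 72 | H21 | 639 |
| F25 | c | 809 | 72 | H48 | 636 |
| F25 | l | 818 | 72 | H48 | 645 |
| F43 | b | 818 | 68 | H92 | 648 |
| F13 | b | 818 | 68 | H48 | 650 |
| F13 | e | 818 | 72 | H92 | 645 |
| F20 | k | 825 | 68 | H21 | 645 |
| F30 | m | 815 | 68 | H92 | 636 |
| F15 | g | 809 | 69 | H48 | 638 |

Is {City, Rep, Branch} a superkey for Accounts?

Yes

All 11 rows have distinct {City, Rep, Branch} values, so {City, Rep, Branch} → (all attributes) holds and {City, Rep, Branch} is a superkey.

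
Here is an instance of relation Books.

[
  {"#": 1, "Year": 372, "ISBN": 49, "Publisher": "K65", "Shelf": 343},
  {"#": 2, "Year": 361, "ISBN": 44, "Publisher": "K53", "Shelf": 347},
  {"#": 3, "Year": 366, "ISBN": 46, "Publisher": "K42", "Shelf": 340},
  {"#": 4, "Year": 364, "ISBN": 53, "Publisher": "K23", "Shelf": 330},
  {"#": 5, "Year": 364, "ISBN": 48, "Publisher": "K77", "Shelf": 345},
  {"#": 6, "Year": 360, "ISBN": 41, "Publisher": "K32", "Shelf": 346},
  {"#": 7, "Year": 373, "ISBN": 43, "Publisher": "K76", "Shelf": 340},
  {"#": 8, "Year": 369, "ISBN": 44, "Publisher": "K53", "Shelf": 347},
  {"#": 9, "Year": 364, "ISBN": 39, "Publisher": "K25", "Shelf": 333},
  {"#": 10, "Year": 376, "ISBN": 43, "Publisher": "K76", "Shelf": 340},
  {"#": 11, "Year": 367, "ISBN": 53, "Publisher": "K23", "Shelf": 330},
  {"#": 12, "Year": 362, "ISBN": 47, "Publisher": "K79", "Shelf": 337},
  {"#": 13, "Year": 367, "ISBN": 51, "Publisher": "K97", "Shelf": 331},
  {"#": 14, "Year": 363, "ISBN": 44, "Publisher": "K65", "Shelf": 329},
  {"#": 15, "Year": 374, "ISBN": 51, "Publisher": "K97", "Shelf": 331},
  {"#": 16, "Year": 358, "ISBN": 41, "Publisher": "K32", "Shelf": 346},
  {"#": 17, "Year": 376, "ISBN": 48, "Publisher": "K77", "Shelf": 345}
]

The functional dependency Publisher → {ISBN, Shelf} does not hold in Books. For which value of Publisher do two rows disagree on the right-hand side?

Publisher=K65: rows 1, 14 → {ISBN,Shelf} takes values {(49, 343), (44, 329)} — violation
Publisher=K53: rows 2, 8 → {ISBN,Shelf} = (44, 347), (44, 347) ✓
Publisher=K42: row 3 → {ISBN,Shelf} = (46, 340) ✓
Publisher=K23: rows 4, 11 → {ISBN,Shelf} = (53, 330), (53, 330) ✓
Publisher=K77: rows 5, 17 → {ISBN,Shelf} = (48, 345), (48, 345) ✓
Publisher=K32: rows 6, 16 → {ISBN,Shelf} = (41, 346), (41, 346) ✓
Publisher=K76: rows 7, 10 → {ISBN,Shelf} = (43, 340), (43, 340) ✓
Publisher=K25: row 9 → {ISBN,Shelf} = (39, 333) ✓
Publisher=K79: row 12 → {ISBN,Shelf} = (47, 337) ✓
Publisher=K97: rows 13, 15 → {ISBN,Shelf} = (51, 331), (51, 331) ✓
The only Publisher value with inconsistent RHS is Publisher=K65.

K65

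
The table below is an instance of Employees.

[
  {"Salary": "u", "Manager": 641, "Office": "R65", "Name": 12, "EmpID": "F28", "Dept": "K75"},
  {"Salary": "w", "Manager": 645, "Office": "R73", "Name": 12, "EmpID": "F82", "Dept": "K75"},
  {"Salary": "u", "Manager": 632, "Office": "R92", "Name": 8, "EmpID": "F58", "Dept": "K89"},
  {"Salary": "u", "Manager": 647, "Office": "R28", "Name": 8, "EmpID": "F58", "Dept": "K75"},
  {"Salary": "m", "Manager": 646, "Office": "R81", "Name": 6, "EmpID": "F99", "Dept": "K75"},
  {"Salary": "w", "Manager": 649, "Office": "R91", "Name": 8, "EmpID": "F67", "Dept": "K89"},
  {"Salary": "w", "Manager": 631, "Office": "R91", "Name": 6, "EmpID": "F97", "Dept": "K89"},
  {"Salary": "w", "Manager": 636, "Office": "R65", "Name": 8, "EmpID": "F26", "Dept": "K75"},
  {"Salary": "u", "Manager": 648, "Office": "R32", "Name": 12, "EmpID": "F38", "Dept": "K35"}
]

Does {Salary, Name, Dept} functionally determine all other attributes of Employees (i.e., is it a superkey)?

Yes

All 9 rows have distinct {Salary, Name, Dept} values, so {Salary, Name, Dept} → (all attributes) holds and {Salary, Name, Dept} is a superkey.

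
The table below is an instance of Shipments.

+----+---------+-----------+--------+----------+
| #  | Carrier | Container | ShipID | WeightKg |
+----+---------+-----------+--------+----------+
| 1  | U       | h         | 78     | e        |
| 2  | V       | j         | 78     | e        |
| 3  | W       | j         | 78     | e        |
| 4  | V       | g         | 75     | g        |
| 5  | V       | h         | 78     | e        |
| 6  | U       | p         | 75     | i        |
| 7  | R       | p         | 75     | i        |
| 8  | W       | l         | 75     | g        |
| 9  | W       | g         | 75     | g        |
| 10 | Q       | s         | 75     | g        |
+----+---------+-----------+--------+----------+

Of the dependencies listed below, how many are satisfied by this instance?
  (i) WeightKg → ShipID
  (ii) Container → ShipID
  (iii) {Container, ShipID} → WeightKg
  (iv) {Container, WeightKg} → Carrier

(i) WeightKg → ShipID: every LHS value maps to a single RHS value — holds.
(ii) Container → ShipID: every LHS value maps to a single RHS value — holds.
(iii) {Container, ShipID} → WeightKg: every LHS value maps to a single RHS value — holds.
(iv) {Container, WeightKg} → Carrier: (Container=h, WeightKg=e): rows 1, 5 → Carrier takes values {U, V} — violation; (Container=j, WeightKg=e): rows 2, 3 → Carrier takes values {V, W} — violation; (Container=g, WeightKg=g): rows 4, 9 → Carrier takes values {V, W} — violation; (Container=p, WeightKg=i): rows 6, 7 → Carrier takes values {U, R} — violation — fails.
3 of the 4 dependencies hold.

3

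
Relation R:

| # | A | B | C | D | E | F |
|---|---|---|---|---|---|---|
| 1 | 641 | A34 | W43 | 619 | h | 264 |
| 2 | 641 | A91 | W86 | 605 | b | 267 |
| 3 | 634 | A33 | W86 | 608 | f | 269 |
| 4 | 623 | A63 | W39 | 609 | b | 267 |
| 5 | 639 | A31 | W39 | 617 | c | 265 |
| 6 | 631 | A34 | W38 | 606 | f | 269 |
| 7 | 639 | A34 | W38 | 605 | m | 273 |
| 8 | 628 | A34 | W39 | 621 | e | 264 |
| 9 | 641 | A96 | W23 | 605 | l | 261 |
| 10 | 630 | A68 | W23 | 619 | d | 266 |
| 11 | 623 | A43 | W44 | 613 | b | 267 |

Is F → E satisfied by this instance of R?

No

F=264: rows 1, 8 → E takes values {h, e} — violation
F=267: rows 2, 4, 11 → E = b, b, b ✓
F=269: rows 3, 6 → E = f, f ✓
F=265: row 5 → E = c ✓
F=273: row 7 → E = m ✓
F=261: row 9 → E = l ✓
F=266: row 10 → E = d ✓
Two rows agree on F but differ on E, so F → E does not hold.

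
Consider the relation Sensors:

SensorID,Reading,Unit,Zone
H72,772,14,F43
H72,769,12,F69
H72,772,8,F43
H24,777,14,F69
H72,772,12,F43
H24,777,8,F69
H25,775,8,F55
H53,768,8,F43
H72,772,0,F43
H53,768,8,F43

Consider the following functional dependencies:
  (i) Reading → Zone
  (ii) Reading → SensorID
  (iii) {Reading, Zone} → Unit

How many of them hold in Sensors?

2

(i) Reading → Zone: every LHS value maps to a single RHS value — holds.
(ii) Reading → SensorID: every LHS value maps to a single RHS value — holds.
(iii) {Reading, Zone} → Unit: (Reading=772, Zone=F43): 4 rows → Unit takes values {14, 8, 12, 0} — violation; (Reading=777, Zone=F69): 2 rows → Unit takes values {14, 8} — violation — fails.
2 of the 3 dependencies hold.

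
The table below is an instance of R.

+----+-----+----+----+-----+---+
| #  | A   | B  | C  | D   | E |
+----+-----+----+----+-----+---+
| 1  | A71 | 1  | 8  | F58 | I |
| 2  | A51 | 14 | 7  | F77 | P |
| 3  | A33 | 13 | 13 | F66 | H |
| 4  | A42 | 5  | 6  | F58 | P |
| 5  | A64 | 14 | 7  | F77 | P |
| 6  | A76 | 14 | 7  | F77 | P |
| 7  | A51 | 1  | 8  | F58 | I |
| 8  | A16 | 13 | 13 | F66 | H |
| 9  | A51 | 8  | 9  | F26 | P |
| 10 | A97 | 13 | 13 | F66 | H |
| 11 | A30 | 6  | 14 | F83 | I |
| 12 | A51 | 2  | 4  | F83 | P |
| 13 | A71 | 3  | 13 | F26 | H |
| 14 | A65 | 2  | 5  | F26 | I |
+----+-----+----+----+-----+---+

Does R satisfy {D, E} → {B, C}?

Yes

(D=F58, E=I): rows 1, 7 → {B,C} = (1, 8), (1, 8) ✓
(D=F77, E=P): rows 2, 5, 6 → {B,C} = (14, 7), (14, 7), (14, 7) ✓
(D=F66, E=H): rows 3, 8, 10 → {B,C} = (13, 13), (13, 13), (13, 13) ✓
(D=F58, E=P): row 4 → {B,C} = (5, 6) ✓
(D=F26, E=P): row 9 → {B,C} = (8, 9) ✓
(D=F83, E=I): row 11 → {B,C} = (6, 14) ✓
(D=F83, E=P): row 12 → {B,C} = (2, 4) ✓
(D=F26, E=H): row 13 → {B,C} = (3, 13) ✓
(D=F26, E=I): row 14 → {B,C} = (2, 5) ✓
Every {D, E} value is associated with a single {B, C} value, so {D, E} → {B, C} holds.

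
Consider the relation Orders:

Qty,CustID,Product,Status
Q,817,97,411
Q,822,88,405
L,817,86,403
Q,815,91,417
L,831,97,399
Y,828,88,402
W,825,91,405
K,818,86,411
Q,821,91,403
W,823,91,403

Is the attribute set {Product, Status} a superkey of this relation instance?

Two distinct rows share (Product=91, Status=403), so {Product, Status} does not determine every attribute — not a superkey.

No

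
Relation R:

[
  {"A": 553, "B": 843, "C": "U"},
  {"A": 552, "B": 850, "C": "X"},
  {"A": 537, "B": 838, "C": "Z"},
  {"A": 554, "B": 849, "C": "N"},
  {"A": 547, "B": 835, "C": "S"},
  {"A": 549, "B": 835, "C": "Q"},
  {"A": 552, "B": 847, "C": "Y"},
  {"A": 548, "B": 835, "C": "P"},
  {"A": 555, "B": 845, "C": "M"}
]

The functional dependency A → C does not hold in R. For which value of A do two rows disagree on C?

552

A=553: 1 row → C = U ✓
A=552: 2 rows → C takes values {X, Y} — violation
A=537: 1 row → C = Z ✓
A=554: 1 row → C = N ✓
A=547: 1 row → C = S ✓
A=549: 1 row → C = Q ✓
A=548: 1 row → C = P ✓
A=555: 1 row → C = M ✓
The only A value with inconsistent C is A=552.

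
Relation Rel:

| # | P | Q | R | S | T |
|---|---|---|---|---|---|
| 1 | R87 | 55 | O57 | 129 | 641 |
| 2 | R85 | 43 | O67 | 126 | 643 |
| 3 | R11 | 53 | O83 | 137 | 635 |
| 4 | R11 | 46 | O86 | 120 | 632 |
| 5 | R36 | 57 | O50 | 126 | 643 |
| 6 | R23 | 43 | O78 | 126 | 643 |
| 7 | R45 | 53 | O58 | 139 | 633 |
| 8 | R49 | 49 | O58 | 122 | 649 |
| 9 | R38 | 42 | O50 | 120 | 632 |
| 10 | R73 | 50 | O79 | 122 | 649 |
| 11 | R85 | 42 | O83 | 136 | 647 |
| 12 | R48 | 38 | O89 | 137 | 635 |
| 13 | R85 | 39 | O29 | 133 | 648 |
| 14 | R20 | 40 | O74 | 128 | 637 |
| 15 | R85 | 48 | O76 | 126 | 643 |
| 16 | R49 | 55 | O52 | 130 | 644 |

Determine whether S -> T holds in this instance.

Yes

S=129: row 1 → T = 641 ✓
S=126: rows 2, 5, 6, 15 → T = 643, 643, 643, 643 ✓
S=137: rows 3, 12 → T = 635, 635 ✓
S=120: rows 4, 9 → T = 632, 632 ✓
S=139: row 7 → T = 633 ✓
S=122: rows 8, 10 → T = 649, 649 ✓
S=136: row 11 → T = 647 ✓
S=133: row 13 → T = 648 ✓
S=128: row 14 → T = 637 ✓
S=130: row 16 → T = 644 ✓
Every S value is associated with a single T value, so S -> T holds.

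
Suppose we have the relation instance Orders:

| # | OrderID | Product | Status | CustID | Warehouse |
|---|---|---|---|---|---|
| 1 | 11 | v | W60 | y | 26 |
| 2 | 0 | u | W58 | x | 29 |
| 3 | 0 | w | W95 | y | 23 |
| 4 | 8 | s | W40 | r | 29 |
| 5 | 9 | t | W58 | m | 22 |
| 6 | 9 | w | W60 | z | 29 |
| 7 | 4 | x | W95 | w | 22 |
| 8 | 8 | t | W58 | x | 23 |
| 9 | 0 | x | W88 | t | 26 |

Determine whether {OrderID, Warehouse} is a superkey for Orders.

Yes

All 9 rows have distinct {OrderID, Warehouse} values, so {OrderID, Warehouse} → (all attributes) holds and {OrderID, Warehouse} is a superkey.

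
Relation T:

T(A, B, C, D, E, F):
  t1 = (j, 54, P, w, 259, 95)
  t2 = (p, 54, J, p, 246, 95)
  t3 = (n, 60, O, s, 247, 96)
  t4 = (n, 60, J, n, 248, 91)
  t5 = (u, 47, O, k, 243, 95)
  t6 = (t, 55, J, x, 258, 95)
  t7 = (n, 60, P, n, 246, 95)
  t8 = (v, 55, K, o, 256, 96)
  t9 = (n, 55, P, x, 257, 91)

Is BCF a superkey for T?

Yes

All 9 rows have distinct BCF values, so BCF → (all attributes) holds and BCF is a superkey.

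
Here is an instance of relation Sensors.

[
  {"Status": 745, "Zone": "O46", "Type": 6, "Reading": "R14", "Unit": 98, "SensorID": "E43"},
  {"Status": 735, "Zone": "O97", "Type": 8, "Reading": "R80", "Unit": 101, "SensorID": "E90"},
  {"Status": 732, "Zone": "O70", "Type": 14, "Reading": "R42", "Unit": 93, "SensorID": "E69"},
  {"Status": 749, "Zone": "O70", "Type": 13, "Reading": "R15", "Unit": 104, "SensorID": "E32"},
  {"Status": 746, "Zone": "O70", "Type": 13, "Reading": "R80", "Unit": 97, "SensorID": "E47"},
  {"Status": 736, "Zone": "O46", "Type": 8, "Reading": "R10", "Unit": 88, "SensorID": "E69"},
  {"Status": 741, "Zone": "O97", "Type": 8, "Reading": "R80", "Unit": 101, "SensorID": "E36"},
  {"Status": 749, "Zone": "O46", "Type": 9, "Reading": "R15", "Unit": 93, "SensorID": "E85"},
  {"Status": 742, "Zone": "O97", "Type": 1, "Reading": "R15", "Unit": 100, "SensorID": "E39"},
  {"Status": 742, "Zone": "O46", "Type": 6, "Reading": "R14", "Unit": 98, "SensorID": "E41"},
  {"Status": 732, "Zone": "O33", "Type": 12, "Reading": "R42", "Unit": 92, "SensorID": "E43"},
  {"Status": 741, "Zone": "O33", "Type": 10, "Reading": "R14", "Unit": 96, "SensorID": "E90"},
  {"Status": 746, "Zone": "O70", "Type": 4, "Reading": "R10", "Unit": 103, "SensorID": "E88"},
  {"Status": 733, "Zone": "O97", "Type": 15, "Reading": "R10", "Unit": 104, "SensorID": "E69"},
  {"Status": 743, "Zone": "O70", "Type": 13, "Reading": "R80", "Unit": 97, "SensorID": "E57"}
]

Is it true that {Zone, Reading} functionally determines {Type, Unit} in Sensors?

Yes

(Zone=O46, Reading=R14): 2 rows → {Type,Unit} = (6, 98), (6, 98) ✓
(Zone=O97, Reading=R80): 2 rows → {Type,Unit} = (8, 101), (8, 101) ✓
(Zone=O70, Reading=R42): 1 row → {Type,Unit} = (14, 93) ✓
(Zone=O70, Reading=R15): 1 row → {Type,Unit} = (13, 104) ✓
(Zone=O70, Reading=R80): 2 rows → {Type,Unit} = (13, 97), (13, 97) ✓
(Zone=O46, Reading=R10): 1 row → {Type,Unit} = (8, 88) ✓
(Zone=O46, Reading=R15): 1 row → {Type,Unit} = (9, 93) ✓
(Zone=O97, Reading=R15): 1 row → {Type,Unit} = (1, 100) ✓
(Zone=O33, Reading=R42): 1 row → {Type,Unit} = (12, 92) ✓
(Zone=O33, Reading=R14): 1 row → {Type,Unit} = (10, 96) ✓
(Zone=O70, Reading=R10): 1 row → {Type,Unit} = (4, 103) ✓
(Zone=O97, Reading=R10): 1 row → {Type,Unit} = (15, 104) ✓
Every {Zone, Reading} value is associated with a single {Type, Unit} value, so {Zone, Reading} → {Type, Unit} holds.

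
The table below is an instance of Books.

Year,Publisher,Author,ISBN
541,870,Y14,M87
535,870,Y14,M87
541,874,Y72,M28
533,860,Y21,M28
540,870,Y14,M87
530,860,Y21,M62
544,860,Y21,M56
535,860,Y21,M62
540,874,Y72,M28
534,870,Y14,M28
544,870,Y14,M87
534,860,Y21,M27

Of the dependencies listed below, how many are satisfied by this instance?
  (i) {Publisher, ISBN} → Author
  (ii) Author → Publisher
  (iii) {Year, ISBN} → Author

(i) {Publisher, ISBN} → Author: every LHS value maps to a single RHS value — holds.
(ii) Author → Publisher: every LHS value maps to a single RHS value — holds.
(iii) {Year, ISBN} → Author: every LHS value maps to a single RHS value — holds.
3 of the 3 dependencies hold.

3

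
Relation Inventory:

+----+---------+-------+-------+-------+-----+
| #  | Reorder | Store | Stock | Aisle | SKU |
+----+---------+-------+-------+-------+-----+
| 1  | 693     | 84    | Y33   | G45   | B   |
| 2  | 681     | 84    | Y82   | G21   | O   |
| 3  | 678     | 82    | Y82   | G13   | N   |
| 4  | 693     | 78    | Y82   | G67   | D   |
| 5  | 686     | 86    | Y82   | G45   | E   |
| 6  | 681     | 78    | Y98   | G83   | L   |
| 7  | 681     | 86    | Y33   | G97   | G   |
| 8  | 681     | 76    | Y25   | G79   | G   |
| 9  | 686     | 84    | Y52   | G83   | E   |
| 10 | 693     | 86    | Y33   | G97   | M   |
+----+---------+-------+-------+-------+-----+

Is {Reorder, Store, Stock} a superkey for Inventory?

All 10 rows have distinct {Reorder, Store, Stock} values, so {Reorder, Store, Stock} → (all attributes) holds and {Reorder, Store, Stock} is a superkey.

Yes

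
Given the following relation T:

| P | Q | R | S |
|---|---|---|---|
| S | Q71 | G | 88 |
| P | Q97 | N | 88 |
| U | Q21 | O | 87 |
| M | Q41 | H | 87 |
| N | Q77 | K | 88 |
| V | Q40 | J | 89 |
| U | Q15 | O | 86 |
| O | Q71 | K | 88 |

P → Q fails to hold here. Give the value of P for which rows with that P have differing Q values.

U

P=S: 1 row → Q = Q71 ✓
P=P: 1 row → Q = Q97 ✓
P=U: 2 rows → Q takes values {Q21, Q15} — violation
P=M: 1 row → Q = Q41 ✓
P=N: 1 row → Q = Q77 ✓
P=V: 1 row → Q = Q40 ✓
P=O: 1 row → Q = Q71 ✓
The only P value with inconsistent Q is P=U.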